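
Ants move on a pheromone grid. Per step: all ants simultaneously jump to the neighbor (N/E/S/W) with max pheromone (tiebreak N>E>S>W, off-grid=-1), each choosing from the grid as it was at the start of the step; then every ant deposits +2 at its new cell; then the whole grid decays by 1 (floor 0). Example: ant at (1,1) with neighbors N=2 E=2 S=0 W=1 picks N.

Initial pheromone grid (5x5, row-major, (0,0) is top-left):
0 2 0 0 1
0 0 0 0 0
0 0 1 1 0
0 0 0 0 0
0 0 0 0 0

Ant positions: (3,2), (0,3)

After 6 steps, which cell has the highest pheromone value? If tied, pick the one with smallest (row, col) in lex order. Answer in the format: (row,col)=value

Answer: (0,4)=1

Derivation:
Step 1: ant0:(3,2)->N->(2,2) | ant1:(0,3)->E->(0,4)
  grid max=2 at (0,4)
Step 2: ant0:(2,2)->N->(1,2) | ant1:(0,4)->S->(1,4)
  grid max=1 at (0,4)
Step 3: ant0:(1,2)->S->(2,2) | ant1:(1,4)->N->(0,4)
  grid max=2 at (0,4)
Step 4: ant0:(2,2)->N->(1,2) | ant1:(0,4)->S->(1,4)
  grid max=1 at (0,4)
Step 5: ant0:(1,2)->S->(2,2) | ant1:(1,4)->N->(0,4)
  grid max=2 at (0,4)
Step 6: ant0:(2,2)->N->(1,2) | ant1:(0,4)->S->(1,4)
  grid max=1 at (0,4)
Final grid:
  0 0 0 0 1
  0 0 1 0 1
  0 0 1 0 0
  0 0 0 0 0
  0 0 0 0 0
Max pheromone 1 at (0,4)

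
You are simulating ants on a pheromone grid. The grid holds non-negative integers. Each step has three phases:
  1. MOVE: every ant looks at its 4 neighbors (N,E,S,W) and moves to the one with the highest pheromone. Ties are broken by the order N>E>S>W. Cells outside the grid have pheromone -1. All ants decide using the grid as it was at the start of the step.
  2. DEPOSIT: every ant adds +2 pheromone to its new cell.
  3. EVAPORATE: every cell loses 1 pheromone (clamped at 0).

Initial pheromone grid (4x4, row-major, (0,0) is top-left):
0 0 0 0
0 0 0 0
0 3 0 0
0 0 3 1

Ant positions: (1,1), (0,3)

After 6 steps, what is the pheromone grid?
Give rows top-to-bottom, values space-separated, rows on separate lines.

After step 1: ants at (2,1),(1,3)
  0 0 0 0
  0 0 0 1
  0 4 0 0
  0 0 2 0
After step 2: ants at (1,1),(0,3)
  0 0 0 1
  0 1 0 0
  0 3 0 0
  0 0 1 0
After step 3: ants at (2,1),(1,3)
  0 0 0 0
  0 0 0 1
  0 4 0 0
  0 0 0 0
After step 4: ants at (1,1),(0,3)
  0 0 0 1
  0 1 0 0
  0 3 0 0
  0 0 0 0
After step 5: ants at (2,1),(1,3)
  0 0 0 0
  0 0 0 1
  0 4 0 0
  0 0 0 0
After step 6: ants at (1,1),(0,3)
  0 0 0 1
  0 1 0 0
  0 3 0 0
  0 0 0 0

0 0 0 1
0 1 0 0
0 3 0 0
0 0 0 0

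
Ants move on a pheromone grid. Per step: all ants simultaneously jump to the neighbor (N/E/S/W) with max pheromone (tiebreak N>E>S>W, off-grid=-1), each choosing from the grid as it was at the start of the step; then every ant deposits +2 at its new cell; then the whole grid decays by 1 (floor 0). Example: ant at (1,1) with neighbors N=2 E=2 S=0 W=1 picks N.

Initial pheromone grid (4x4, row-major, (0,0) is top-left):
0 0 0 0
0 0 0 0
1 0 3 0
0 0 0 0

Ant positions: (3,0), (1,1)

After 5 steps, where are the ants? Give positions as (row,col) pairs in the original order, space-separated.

Step 1: ant0:(3,0)->N->(2,0) | ant1:(1,1)->N->(0,1)
  grid max=2 at (2,0)
Step 2: ant0:(2,0)->N->(1,0) | ant1:(0,1)->E->(0,2)
  grid max=1 at (0,2)
Step 3: ant0:(1,0)->S->(2,0) | ant1:(0,2)->E->(0,3)
  grid max=2 at (2,0)
Step 4: ant0:(2,0)->N->(1,0) | ant1:(0,3)->S->(1,3)
  grid max=1 at (1,0)
Step 5: ant0:(1,0)->S->(2,0) | ant1:(1,3)->N->(0,3)
  grid max=2 at (2,0)

(2,0) (0,3)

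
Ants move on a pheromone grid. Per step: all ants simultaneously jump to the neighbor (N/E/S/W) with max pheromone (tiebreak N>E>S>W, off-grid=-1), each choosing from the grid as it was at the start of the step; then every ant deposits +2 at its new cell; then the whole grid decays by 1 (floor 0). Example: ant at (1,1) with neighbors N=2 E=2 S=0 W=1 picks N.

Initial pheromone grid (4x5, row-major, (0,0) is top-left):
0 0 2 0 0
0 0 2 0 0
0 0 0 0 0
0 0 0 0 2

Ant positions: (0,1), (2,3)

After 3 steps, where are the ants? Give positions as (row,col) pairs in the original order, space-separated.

Step 1: ant0:(0,1)->E->(0,2) | ant1:(2,3)->N->(1,3)
  grid max=3 at (0,2)
Step 2: ant0:(0,2)->S->(1,2) | ant1:(1,3)->W->(1,2)
  grid max=4 at (1,2)
Step 3: ant0:(1,2)->N->(0,2) | ant1:(1,2)->N->(0,2)
  grid max=5 at (0,2)

(0,2) (0,2)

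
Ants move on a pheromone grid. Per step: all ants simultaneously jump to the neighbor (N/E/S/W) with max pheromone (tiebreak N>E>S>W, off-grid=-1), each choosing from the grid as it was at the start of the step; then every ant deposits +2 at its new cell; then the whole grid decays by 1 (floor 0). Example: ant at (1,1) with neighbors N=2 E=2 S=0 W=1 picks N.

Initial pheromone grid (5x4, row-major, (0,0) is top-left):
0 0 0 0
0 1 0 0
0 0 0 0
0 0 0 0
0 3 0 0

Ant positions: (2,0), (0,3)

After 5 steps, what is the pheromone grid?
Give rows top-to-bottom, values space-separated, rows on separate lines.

After step 1: ants at (1,0),(1,3)
  0 0 0 0
  1 0 0 1
  0 0 0 0
  0 0 0 0
  0 2 0 0
After step 2: ants at (0,0),(0,3)
  1 0 0 1
  0 0 0 0
  0 0 0 0
  0 0 0 0
  0 1 0 0
After step 3: ants at (0,1),(1,3)
  0 1 0 0
  0 0 0 1
  0 0 0 0
  0 0 0 0
  0 0 0 0
After step 4: ants at (0,2),(0,3)
  0 0 1 1
  0 0 0 0
  0 0 0 0
  0 0 0 0
  0 0 0 0
After step 5: ants at (0,3),(0,2)
  0 0 2 2
  0 0 0 0
  0 0 0 0
  0 0 0 0
  0 0 0 0

0 0 2 2
0 0 0 0
0 0 0 0
0 0 0 0
0 0 0 0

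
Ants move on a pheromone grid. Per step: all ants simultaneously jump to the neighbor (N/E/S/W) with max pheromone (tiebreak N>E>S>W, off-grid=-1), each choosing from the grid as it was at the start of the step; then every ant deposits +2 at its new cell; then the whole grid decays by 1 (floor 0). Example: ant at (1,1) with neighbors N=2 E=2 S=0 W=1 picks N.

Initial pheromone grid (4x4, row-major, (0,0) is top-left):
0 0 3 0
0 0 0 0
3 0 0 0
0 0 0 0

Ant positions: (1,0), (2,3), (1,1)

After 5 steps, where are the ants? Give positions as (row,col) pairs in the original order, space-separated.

Step 1: ant0:(1,0)->S->(2,0) | ant1:(2,3)->N->(1,3) | ant2:(1,1)->N->(0,1)
  grid max=4 at (2,0)
Step 2: ant0:(2,0)->N->(1,0) | ant1:(1,3)->N->(0,3) | ant2:(0,1)->E->(0,2)
  grid max=3 at (0,2)
Step 3: ant0:(1,0)->S->(2,0) | ant1:(0,3)->W->(0,2) | ant2:(0,2)->E->(0,3)
  grid max=4 at (0,2)
Step 4: ant0:(2,0)->N->(1,0) | ant1:(0,2)->E->(0,3) | ant2:(0,3)->W->(0,2)
  grid max=5 at (0,2)
Step 5: ant0:(1,0)->S->(2,0) | ant1:(0,3)->W->(0,2) | ant2:(0,2)->E->(0,3)
  grid max=6 at (0,2)

(2,0) (0,2) (0,3)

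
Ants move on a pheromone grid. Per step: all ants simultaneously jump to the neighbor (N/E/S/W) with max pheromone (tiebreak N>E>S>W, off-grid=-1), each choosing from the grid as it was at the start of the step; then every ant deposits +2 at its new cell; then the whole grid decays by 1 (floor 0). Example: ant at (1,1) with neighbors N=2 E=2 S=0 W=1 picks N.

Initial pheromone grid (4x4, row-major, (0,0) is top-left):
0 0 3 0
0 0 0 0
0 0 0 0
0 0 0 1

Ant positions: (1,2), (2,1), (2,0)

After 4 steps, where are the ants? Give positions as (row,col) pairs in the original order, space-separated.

Step 1: ant0:(1,2)->N->(0,2) | ant1:(2,1)->N->(1,1) | ant2:(2,0)->N->(1,0)
  grid max=4 at (0,2)
Step 2: ant0:(0,2)->E->(0,3) | ant1:(1,1)->W->(1,0) | ant2:(1,0)->E->(1,1)
  grid max=3 at (0,2)
Step 3: ant0:(0,3)->W->(0,2) | ant1:(1,0)->E->(1,1) | ant2:(1,1)->W->(1,0)
  grid max=4 at (0,2)
Step 4: ant0:(0,2)->E->(0,3) | ant1:(1,1)->W->(1,0) | ant2:(1,0)->E->(1,1)
  grid max=4 at (1,0)

(0,3) (1,0) (1,1)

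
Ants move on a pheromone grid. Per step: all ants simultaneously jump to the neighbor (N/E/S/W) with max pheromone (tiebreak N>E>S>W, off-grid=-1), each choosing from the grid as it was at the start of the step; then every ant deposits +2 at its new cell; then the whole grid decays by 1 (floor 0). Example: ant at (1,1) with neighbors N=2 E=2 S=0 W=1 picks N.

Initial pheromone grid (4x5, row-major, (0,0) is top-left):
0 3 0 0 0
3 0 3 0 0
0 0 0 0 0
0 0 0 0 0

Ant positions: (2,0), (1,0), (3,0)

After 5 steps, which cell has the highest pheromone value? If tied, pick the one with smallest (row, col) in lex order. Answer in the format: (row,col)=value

Answer: (1,0)=12

Derivation:
Step 1: ant0:(2,0)->N->(1,0) | ant1:(1,0)->N->(0,0) | ant2:(3,0)->N->(2,0)
  grid max=4 at (1,0)
Step 2: ant0:(1,0)->N->(0,0) | ant1:(0,0)->S->(1,0) | ant2:(2,0)->N->(1,0)
  grid max=7 at (1,0)
Step 3: ant0:(0,0)->S->(1,0) | ant1:(1,0)->N->(0,0) | ant2:(1,0)->N->(0,0)
  grid max=8 at (1,0)
Step 4: ant0:(1,0)->N->(0,0) | ant1:(0,0)->S->(1,0) | ant2:(0,0)->S->(1,0)
  grid max=11 at (1,0)
Step 5: ant0:(0,0)->S->(1,0) | ant1:(1,0)->N->(0,0) | ant2:(1,0)->N->(0,0)
  grid max=12 at (1,0)
Final grid:
  9 0 0 0 0
  12 0 0 0 0
  0 0 0 0 0
  0 0 0 0 0
Max pheromone 12 at (1,0)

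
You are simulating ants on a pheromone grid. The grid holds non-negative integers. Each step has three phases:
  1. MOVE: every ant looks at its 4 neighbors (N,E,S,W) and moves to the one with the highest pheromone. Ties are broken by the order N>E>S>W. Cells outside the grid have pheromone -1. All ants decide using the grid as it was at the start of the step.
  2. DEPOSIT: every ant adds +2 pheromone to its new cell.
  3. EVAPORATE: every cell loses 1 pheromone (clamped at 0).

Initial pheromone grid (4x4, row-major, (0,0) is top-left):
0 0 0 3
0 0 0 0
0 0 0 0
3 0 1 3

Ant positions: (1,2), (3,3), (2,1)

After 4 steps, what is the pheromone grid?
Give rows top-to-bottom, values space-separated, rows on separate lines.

After step 1: ants at (0,2),(3,2),(1,1)
  0 0 1 2
  0 1 0 0
  0 0 0 0
  2 0 2 2
After step 2: ants at (0,3),(3,3),(0,1)
  0 1 0 3
  0 0 0 0
  0 0 0 0
  1 0 1 3
After step 3: ants at (1,3),(3,2),(0,2)
  0 0 1 2
  0 0 0 1
  0 0 0 0
  0 0 2 2
After step 4: ants at (0,3),(3,3),(0,3)
  0 0 0 5
  0 0 0 0
  0 0 0 0
  0 0 1 3

0 0 0 5
0 0 0 0
0 0 0 0
0 0 1 3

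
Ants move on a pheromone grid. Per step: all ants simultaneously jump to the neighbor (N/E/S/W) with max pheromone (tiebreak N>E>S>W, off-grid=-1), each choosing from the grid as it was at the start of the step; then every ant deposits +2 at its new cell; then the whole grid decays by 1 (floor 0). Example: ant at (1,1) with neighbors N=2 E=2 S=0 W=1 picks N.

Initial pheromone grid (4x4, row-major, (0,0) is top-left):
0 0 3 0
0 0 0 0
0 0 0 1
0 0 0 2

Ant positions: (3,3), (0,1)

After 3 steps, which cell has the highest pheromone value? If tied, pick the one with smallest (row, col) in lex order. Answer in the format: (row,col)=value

Step 1: ant0:(3,3)->N->(2,3) | ant1:(0,1)->E->(0,2)
  grid max=4 at (0,2)
Step 2: ant0:(2,3)->S->(3,3) | ant1:(0,2)->E->(0,3)
  grid max=3 at (0,2)
Step 3: ant0:(3,3)->N->(2,3) | ant1:(0,3)->W->(0,2)
  grid max=4 at (0,2)
Final grid:
  0 0 4 0
  0 0 0 0
  0 0 0 2
  0 0 0 1
Max pheromone 4 at (0,2)

Answer: (0,2)=4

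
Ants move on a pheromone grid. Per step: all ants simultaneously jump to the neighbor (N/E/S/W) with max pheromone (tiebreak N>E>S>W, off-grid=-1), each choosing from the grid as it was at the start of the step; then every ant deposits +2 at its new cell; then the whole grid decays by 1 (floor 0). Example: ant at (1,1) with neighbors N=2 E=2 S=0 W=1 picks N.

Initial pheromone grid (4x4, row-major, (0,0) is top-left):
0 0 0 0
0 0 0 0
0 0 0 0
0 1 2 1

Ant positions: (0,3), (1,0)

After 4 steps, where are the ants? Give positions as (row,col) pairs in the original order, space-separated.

Step 1: ant0:(0,3)->S->(1,3) | ant1:(1,0)->N->(0,0)
  grid max=1 at (0,0)
Step 2: ant0:(1,3)->N->(0,3) | ant1:(0,0)->E->(0,1)
  grid max=1 at (0,1)
Step 3: ant0:(0,3)->S->(1,3) | ant1:(0,1)->E->(0,2)
  grid max=1 at (0,2)
Step 4: ant0:(1,3)->N->(0,3) | ant1:(0,2)->E->(0,3)
  grid max=3 at (0,3)

(0,3) (0,3)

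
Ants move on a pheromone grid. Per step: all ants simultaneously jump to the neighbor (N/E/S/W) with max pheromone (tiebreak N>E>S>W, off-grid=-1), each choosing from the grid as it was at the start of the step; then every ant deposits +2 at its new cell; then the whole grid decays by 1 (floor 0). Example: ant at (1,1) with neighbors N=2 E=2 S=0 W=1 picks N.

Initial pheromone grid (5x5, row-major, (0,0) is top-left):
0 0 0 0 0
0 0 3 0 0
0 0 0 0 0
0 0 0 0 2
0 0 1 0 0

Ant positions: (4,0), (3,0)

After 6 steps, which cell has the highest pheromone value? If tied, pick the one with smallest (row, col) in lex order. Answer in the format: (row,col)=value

Step 1: ant0:(4,0)->N->(3,0) | ant1:(3,0)->N->(2,0)
  grid max=2 at (1,2)
Step 2: ant0:(3,0)->N->(2,0) | ant1:(2,0)->S->(3,0)
  grid max=2 at (2,0)
Step 3: ant0:(2,0)->S->(3,0) | ant1:(3,0)->N->(2,0)
  grid max=3 at (2,0)
Step 4: ant0:(3,0)->N->(2,0) | ant1:(2,0)->S->(3,0)
  grid max=4 at (2,0)
Step 5: ant0:(2,0)->S->(3,0) | ant1:(3,0)->N->(2,0)
  grid max=5 at (2,0)
Step 6: ant0:(3,0)->N->(2,0) | ant1:(2,0)->S->(3,0)
  grid max=6 at (2,0)
Final grid:
  0 0 0 0 0
  0 0 0 0 0
  6 0 0 0 0
  6 0 0 0 0
  0 0 0 0 0
Max pheromone 6 at (2,0)

Answer: (2,0)=6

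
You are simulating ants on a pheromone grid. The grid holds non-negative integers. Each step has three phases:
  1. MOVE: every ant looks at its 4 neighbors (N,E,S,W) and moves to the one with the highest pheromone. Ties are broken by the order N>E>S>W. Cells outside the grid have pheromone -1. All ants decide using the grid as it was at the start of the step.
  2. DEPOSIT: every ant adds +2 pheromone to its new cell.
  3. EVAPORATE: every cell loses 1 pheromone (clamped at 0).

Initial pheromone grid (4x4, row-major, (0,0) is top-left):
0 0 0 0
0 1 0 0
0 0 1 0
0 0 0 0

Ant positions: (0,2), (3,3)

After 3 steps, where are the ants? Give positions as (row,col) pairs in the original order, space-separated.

Step 1: ant0:(0,2)->E->(0,3) | ant1:(3,3)->N->(2,3)
  grid max=1 at (0,3)
Step 2: ant0:(0,3)->S->(1,3) | ant1:(2,3)->N->(1,3)
  grid max=3 at (1,3)
Step 3: ant0:(1,3)->N->(0,3) | ant1:(1,3)->N->(0,3)
  grid max=3 at (0,3)

(0,3) (0,3)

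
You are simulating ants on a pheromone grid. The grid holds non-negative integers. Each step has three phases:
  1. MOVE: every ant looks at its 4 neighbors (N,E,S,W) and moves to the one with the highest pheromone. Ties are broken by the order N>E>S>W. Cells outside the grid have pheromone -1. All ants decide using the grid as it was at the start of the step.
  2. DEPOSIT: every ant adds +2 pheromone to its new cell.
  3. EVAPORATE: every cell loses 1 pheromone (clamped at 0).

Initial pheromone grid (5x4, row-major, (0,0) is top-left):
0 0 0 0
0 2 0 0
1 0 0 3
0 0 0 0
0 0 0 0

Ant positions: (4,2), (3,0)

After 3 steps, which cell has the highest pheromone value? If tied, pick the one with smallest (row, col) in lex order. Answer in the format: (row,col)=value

Answer: (2,0)=2

Derivation:
Step 1: ant0:(4,2)->N->(3,2) | ant1:(3,0)->N->(2,0)
  grid max=2 at (2,0)
Step 2: ant0:(3,2)->N->(2,2) | ant1:(2,0)->N->(1,0)
  grid max=1 at (1,0)
Step 3: ant0:(2,2)->E->(2,3) | ant1:(1,0)->S->(2,0)
  grid max=2 at (2,0)
Final grid:
  0 0 0 0
  0 0 0 0
  2 0 0 2
  0 0 0 0
  0 0 0 0
Max pheromone 2 at (2,0)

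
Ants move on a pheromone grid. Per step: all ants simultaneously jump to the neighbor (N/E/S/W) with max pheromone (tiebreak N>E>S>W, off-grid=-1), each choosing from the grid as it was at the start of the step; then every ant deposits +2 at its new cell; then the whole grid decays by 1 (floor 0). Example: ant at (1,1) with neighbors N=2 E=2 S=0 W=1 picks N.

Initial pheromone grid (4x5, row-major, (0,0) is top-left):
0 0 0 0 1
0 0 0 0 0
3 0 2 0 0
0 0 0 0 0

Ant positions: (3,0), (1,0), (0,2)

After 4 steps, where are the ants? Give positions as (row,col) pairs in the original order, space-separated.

Step 1: ant0:(3,0)->N->(2,0) | ant1:(1,0)->S->(2,0) | ant2:(0,2)->E->(0,3)
  grid max=6 at (2,0)
Step 2: ant0:(2,0)->N->(1,0) | ant1:(2,0)->N->(1,0) | ant2:(0,3)->E->(0,4)
  grid max=5 at (2,0)
Step 3: ant0:(1,0)->S->(2,0) | ant1:(1,0)->S->(2,0) | ant2:(0,4)->S->(1,4)
  grid max=8 at (2,0)
Step 4: ant0:(2,0)->N->(1,0) | ant1:(2,0)->N->(1,0) | ant2:(1,4)->N->(0,4)
  grid max=7 at (2,0)

(1,0) (1,0) (0,4)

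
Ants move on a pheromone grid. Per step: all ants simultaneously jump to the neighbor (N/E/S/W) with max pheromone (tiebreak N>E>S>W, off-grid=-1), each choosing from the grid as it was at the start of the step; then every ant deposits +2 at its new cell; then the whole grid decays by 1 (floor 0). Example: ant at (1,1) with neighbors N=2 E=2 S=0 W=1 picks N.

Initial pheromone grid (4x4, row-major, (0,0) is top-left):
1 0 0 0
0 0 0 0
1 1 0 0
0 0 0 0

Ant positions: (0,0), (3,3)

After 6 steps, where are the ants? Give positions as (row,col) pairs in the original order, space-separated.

Step 1: ant0:(0,0)->E->(0,1) | ant1:(3,3)->N->(2,3)
  grid max=1 at (0,1)
Step 2: ant0:(0,1)->E->(0,2) | ant1:(2,3)->N->(1,3)
  grid max=1 at (0,2)
Step 3: ant0:(0,2)->E->(0,3) | ant1:(1,3)->N->(0,3)
  grid max=3 at (0,3)
Step 4: ant0:(0,3)->S->(1,3) | ant1:(0,3)->S->(1,3)
  grid max=3 at (1,3)
Step 5: ant0:(1,3)->N->(0,3) | ant1:(1,3)->N->(0,3)
  grid max=5 at (0,3)
Step 6: ant0:(0,3)->S->(1,3) | ant1:(0,3)->S->(1,3)
  grid max=5 at (1,3)

(1,3) (1,3)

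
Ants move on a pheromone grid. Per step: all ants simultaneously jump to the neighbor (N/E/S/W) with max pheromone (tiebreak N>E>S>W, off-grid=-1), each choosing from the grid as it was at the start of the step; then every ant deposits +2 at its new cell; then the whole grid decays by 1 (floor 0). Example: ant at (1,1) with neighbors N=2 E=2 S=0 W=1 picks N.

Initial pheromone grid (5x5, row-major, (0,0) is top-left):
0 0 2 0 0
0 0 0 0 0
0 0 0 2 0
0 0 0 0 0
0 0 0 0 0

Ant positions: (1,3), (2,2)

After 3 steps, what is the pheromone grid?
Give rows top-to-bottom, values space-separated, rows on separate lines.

After step 1: ants at (2,3),(2,3)
  0 0 1 0 0
  0 0 0 0 0
  0 0 0 5 0
  0 0 0 0 0
  0 0 0 0 0
After step 2: ants at (1,3),(1,3)
  0 0 0 0 0
  0 0 0 3 0
  0 0 0 4 0
  0 0 0 0 0
  0 0 0 0 0
After step 3: ants at (2,3),(2,3)
  0 0 0 0 0
  0 0 0 2 0
  0 0 0 7 0
  0 0 0 0 0
  0 0 0 0 0

0 0 0 0 0
0 0 0 2 0
0 0 0 7 0
0 0 0 0 0
0 0 0 0 0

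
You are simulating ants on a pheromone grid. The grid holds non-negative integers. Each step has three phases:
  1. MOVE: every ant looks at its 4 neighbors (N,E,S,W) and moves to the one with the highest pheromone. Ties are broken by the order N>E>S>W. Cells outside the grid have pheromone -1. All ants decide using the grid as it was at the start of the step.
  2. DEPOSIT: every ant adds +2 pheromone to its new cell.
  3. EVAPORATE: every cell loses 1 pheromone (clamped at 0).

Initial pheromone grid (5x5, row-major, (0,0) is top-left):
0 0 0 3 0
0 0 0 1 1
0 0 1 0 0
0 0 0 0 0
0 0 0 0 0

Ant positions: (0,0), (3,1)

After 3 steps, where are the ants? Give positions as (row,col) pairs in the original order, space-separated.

Step 1: ant0:(0,0)->E->(0,1) | ant1:(3,1)->N->(2,1)
  grid max=2 at (0,3)
Step 2: ant0:(0,1)->E->(0,2) | ant1:(2,1)->N->(1,1)
  grid max=1 at (0,2)
Step 3: ant0:(0,2)->E->(0,3) | ant1:(1,1)->N->(0,1)
  grid max=2 at (0,3)

(0,3) (0,1)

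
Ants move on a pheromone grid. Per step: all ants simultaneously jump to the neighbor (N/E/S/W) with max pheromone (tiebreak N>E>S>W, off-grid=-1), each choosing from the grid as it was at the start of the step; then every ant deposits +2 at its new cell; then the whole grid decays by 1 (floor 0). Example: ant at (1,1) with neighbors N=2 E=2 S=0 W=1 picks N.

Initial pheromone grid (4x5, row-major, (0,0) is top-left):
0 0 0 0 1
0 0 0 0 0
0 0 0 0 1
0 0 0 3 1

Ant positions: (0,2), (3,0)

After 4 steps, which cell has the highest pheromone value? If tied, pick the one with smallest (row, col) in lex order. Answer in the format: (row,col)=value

Answer: (0,1)=1

Derivation:
Step 1: ant0:(0,2)->E->(0,3) | ant1:(3,0)->N->(2,0)
  grid max=2 at (3,3)
Step 2: ant0:(0,3)->E->(0,4) | ant1:(2,0)->N->(1,0)
  grid max=1 at (0,4)
Step 3: ant0:(0,4)->S->(1,4) | ant1:(1,0)->N->(0,0)
  grid max=1 at (0,0)
Step 4: ant0:(1,4)->N->(0,4) | ant1:(0,0)->E->(0,1)
  grid max=1 at (0,1)
Final grid:
  0 1 0 0 1
  0 0 0 0 0
  0 0 0 0 0
  0 0 0 0 0
Max pheromone 1 at (0,1)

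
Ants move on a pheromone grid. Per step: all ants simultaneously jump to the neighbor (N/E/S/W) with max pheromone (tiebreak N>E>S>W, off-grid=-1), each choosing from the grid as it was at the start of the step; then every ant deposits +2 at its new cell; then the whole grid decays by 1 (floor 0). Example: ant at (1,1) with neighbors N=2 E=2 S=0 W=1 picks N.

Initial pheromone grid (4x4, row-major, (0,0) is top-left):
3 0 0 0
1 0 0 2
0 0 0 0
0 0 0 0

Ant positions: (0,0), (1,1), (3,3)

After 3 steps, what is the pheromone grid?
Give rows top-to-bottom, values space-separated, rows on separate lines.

After step 1: ants at (1,0),(1,0),(2,3)
  2 0 0 0
  4 0 0 1
  0 0 0 1
  0 0 0 0
After step 2: ants at (0,0),(0,0),(1,3)
  5 0 0 0
  3 0 0 2
  0 0 0 0
  0 0 0 0
After step 3: ants at (1,0),(1,0),(0,3)
  4 0 0 1
  6 0 0 1
  0 0 0 0
  0 0 0 0

4 0 0 1
6 0 0 1
0 0 0 0
0 0 0 0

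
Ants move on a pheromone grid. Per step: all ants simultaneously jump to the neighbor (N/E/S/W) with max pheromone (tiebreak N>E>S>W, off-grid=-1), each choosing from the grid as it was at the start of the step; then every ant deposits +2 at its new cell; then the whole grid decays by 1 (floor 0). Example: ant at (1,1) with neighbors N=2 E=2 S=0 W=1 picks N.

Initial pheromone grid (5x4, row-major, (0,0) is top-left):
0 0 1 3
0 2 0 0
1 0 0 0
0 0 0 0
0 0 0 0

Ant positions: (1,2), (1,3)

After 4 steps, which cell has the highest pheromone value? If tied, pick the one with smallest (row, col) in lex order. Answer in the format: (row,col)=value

Answer: (0,3)=3

Derivation:
Step 1: ant0:(1,2)->W->(1,1) | ant1:(1,3)->N->(0,3)
  grid max=4 at (0,3)
Step 2: ant0:(1,1)->N->(0,1) | ant1:(0,3)->S->(1,3)
  grid max=3 at (0,3)
Step 3: ant0:(0,1)->S->(1,1) | ant1:(1,3)->N->(0,3)
  grid max=4 at (0,3)
Step 4: ant0:(1,1)->N->(0,1) | ant1:(0,3)->S->(1,3)
  grid max=3 at (0,3)
Final grid:
  0 1 0 3
  0 2 0 1
  0 0 0 0
  0 0 0 0
  0 0 0 0
Max pheromone 3 at (0,3)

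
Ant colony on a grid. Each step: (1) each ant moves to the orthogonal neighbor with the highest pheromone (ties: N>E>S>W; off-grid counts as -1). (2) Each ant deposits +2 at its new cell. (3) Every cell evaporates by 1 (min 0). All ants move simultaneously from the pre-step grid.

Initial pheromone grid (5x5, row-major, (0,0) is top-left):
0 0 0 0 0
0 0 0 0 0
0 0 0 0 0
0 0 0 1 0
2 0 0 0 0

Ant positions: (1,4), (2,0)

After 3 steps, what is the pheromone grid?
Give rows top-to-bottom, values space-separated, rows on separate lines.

After step 1: ants at (0,4),(1,0)
  0 0 0 0 1
  1 0 0 0 0
  0 0 0 0 0
  0 0 0 0 0
  1 0 0 0 0
After step 2: ants at (1,4),(0,0)
  1 0 0 0 0
  0 0 0 0 1
  0 0 0 0 0
  0 0 0 0 0
  0 0 0 0 0
After step 3: ants at (0,4),(0,1)
  0 1 0 0 1
  0 0 0 0 0
  0 0 0 0 0
  0 0 0 0 0
  0 0 0 0 0

0 1 0 0 1
0 0 0 0 0
0 0 0 0 0
0 0 0 0 0
0 0 0 0 0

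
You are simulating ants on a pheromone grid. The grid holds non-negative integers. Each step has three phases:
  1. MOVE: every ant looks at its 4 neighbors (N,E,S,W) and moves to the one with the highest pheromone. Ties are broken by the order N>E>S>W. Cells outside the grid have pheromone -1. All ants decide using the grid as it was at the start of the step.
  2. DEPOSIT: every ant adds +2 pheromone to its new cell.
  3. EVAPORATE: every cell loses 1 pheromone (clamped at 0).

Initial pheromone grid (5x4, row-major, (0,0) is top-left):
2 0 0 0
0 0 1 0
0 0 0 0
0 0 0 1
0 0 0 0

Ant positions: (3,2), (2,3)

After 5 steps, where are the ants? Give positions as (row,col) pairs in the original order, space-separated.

Step 1: ant0:(3,2)->E->(3,3) | ant1:(2,3)->S->(3,3)
  grid max=4 at (3,3)
Step 2: ant0:(3,3)->N->(2,3) | ant1:(3,3)->N->(2,3)
  grid max=3 at (2,3)
Step 3: ant0:(2,3)->S->(3,3) | ant1:(2,3)->S->(3,3)
  grid max=6 at (3,3)
Step 4: ant0:(3,3)->N->(2,3) | ant1:(3,3)->N->(2,3)
  grid max=5 at (2,3)
Step 5: ant0:(2,3)->S->(3,3) | ant1:(2,3)->S->(3,3)
  grid max=8 at (3,3)

(3,3) (3,3)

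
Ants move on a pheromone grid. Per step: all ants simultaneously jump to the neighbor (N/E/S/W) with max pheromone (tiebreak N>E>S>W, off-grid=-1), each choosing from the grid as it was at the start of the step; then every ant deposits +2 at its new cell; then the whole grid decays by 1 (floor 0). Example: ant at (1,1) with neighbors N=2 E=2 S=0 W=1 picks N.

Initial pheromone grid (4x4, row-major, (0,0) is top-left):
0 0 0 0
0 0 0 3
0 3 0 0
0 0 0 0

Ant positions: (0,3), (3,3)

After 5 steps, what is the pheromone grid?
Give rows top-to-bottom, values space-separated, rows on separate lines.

After step 1: ants at (1,3),(2,3)
  0 0 0 0
  0 0 0 4
  0 2 0 1
  0 0 0 0
After step 2: ants at (2,3),(1,3)
  0 0 0 0
  0 0 0 5
  0 1 0 2
  0 0 0 0
After step 3: ants at (1,3),(2,3)
  0 0 0 0
  0 0 0 6
  0 0 0 3
  0 0 0 0
After step 4: ants at (2,3),(1,3)
  0 0 0 0
  0 0 0 7
  0 0 0 4
  0 0 0 0
After step 5: ants at (1,3),(2,3)
  0 0 0 0
  0 0 0 8
  0 0 0 5
  0 0 0 0

0 0 0 0
0 0 0 8
0 0 0 5
0 0 0 0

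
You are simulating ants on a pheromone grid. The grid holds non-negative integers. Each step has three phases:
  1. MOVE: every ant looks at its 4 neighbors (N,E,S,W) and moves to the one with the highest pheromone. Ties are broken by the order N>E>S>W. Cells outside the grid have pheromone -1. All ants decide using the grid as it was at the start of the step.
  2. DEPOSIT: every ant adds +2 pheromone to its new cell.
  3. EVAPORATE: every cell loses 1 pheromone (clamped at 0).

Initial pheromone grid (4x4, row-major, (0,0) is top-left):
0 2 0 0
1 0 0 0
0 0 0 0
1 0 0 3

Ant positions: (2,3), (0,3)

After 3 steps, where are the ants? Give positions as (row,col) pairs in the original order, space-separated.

Step 1: ant0:(2,3)->S->(3,3) | ant1:(0,3)->S->(1,3)
  grid max=4 at (3,3)
Step 2: ant0:(3,3)->N->(2,3) | ant1:(1,3)->N->(0,3)
  grid max=3 at (3,3)
Step 3: ant0:(2,3)->S->(3,3) | ant1:(0,3)->S->(1,3)
  grid max=4 at (3,3)

(3,3) (1,3)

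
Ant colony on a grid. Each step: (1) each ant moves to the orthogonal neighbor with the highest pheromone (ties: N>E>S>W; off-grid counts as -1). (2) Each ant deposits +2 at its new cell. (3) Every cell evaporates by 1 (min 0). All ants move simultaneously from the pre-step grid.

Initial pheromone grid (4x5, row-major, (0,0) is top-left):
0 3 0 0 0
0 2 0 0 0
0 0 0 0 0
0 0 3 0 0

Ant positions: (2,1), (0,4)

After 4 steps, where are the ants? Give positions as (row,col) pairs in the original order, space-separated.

Step 1: ant0:(2,1)->N->(1,1) | ant1:(0,4)->S->(1,4)
  grid max=3 at (1,1)
Step 2: ant0:(1,1)->N->(0,1) | ant1:(1,4)->N->(0,4)
  grid max=3 at (0,1)
Step 3: ant0:(0,1)->S->(1,1) | ant1:(0,4)->S->(1,4)
  grid max=3 at (1,1)
Step 4: ant0:(1,1)->N->(0,1) | ant1:(1,4)->N->(0,4)
  grid max=3 at (0,1)

(0,1) (0,4)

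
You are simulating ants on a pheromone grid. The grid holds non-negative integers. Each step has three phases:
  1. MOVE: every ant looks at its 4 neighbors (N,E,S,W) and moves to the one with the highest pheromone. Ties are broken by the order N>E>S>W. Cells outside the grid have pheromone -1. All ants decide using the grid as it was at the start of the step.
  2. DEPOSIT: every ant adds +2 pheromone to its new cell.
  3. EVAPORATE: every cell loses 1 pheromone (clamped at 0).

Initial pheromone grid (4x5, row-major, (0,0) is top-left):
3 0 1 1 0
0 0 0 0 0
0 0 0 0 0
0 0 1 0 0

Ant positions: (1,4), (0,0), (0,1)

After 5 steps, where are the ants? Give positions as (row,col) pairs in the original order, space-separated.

Step 1: ant0:(1,4)->N->(0,4) | ant1:(0,0)->E->(0,1) | ant2:(0,1)->W->(0,0)
  grid max=4 at (0,0)
Step 2: ant0:(0,4)->S->(1,4) | ant1:(0,1)->W->(0,0) | ant2:(0,0)->E->(0,1)
  grid max=5 at (0,0)
Step 3: ant0:(1,4)->N->(0,4) | ant1:(0,0)->E->(0,1) | ant2:(0,1)->W->(0,0)
  grid max=6 at (0,0)
Step 4: ant0:(0,4)->S->(1,4) | ant1:(0,1)->W->(0,0) | ant2:(0,0)->E->(0,1)
  grid max=7 at (0,0)
Step 5: ant0:(1,4)->N->(0,4) | ant1:(0,0)->E->(0,1) | ant2:(0,1)->W->(0,0)
  grid max=8 at (0,0)

(0,4) (0,1) (0,0)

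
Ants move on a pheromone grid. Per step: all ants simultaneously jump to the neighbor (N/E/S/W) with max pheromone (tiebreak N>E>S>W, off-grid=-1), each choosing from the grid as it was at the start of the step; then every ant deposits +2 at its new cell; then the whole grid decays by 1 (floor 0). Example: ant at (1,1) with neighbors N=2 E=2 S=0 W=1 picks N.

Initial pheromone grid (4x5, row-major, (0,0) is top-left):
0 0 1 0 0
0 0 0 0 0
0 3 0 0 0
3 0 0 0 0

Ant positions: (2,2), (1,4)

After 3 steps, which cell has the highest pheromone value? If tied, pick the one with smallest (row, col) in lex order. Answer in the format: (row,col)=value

Step 1: ant0:(2,2)->W->(2,1) | ant1:(1,4)->N->(0,4)
  grid max=4 at (2,1)
Step 2: ant0:(2,1)->N->(1,1) | ant1:(0,4)->S->(1,4)
  grid max=3 at (2,1)
Step 3: ant0:(1,1)->S->(2,1) | ant1:(1,4)->N->(0,4)
  grid max=4 at (2,1)
Final grid:
  0 0 0 0 1
  0 0 0 0 0
  0 4 0 0 0
  0 0 0 0 0
Max pheromone 4 at (2,1)

Answer: (2,1)=4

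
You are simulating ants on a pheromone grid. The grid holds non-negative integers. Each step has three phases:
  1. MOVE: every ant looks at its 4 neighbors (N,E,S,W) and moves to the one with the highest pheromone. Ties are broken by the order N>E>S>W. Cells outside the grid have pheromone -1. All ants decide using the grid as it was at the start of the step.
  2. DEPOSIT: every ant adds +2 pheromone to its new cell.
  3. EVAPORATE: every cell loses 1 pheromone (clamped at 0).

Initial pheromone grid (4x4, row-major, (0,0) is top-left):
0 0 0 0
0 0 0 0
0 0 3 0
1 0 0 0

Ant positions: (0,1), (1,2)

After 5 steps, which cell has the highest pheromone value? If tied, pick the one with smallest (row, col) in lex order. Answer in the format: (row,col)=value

Answer: (2,2)=4

Derivation:
Step 1: ant0:(0,1)->E->(0,2) | ant1:(1,2)->S->(2,2)
  grid max=4 at (2,2)
Step 2: ant0:(0,2)->E->(0,3) | ant1:(2,2)->N->(1,2)
  grid max=3 at (2,2)
Step 3: ant0:(0,3)->S->(1,3) | ant1:(1,2)->S->(2,2)
  grid max=4 at (2,2)
Step 4: ant0:(1,3)->N->(0,3) | ant1:(2,2)->N->(1,2)
  grid max=3 at (2,2)
Step 5: ant0:(0,3)->S->(1,3) | ant1:(1,2)->S->(2,2)
  grid max=4 at (2,2)
Final grid:
  0 0 0 0
  0 0 0 1
  0 0 4 0
  0 0 0 0
Max pheromone 4 at (2,2)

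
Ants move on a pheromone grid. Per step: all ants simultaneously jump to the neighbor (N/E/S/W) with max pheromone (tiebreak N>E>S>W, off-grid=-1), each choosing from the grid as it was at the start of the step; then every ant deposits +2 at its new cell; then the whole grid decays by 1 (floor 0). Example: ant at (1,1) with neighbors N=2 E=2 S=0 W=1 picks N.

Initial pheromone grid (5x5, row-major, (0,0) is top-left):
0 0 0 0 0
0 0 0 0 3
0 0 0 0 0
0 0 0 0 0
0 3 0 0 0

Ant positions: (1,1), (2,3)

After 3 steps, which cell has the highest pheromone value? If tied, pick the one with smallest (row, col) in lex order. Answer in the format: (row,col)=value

Step 1: ant0:(1,1)->N->(0,1) | ant1:(2,3)->N->(1,3)
  grid max=2 at (1,4)
Step 2: ant0:(0,1)->E->(0,2) | ant1:(1,3)->E->(1,4)
  grid max=3 at (1,4)
Step 3: ant0:(0,2)->E->(0,3) | ant1:(1,4)->N->(0,4)
  grid max=2 at (1,4)
Final grid:
  0 0 0 1 1
  0 0 0 0 2
  0 0 0 0 0
  0 0 0 0 0
  0 0 0 0 0
Max pheromone 2 at (1,4)

Answer: (1,4)=2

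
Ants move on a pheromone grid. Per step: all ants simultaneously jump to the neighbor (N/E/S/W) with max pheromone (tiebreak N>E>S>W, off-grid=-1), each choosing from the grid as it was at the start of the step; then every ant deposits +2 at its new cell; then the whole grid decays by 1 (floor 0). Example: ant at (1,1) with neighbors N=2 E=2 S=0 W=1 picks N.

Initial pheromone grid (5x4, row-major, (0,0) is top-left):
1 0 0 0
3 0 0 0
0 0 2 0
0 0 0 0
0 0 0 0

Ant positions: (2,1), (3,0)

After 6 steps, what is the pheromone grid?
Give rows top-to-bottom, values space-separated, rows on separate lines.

After step 1: ants at (2,2),(2,0)
  0 0 0 0
  2 0 0 0
  1 0 3 0
  0 0 0 0
  0 0 0 0
After step 2: ants at (1,2),(1,0)
  0 0 0 0
  3 0 1 0
  0 0 2 0
  0 0 0 0
  0 0 0 0
After step 3: ants at (2,2),(0,0)
  1 0 0 0
  2 0 0 0
  0 0 3 0
  0 0 0 0
  0 0 0 0
After step 4: ants at (1,2),(1,0)
  0 0 0 0
  3 0 1 0
  0 0 2 0
  0 0 0 0
  0 0 0 0
After step 5: ants at (2,2),(0,0)
  1 0 0 0
  2 0 0 0
  0 0 3 0
  0 0 0 0
  0 0 0 0
After step 6: ants at (1,2),(1,0)
  0 0 0 0
  3 0 1 0
  0 0 2 0
  0 0 0 0
  0 0 0 0

0 0 0 0
3 0 1 0
0 0 2 0
0 0 0 0
0 0 0 0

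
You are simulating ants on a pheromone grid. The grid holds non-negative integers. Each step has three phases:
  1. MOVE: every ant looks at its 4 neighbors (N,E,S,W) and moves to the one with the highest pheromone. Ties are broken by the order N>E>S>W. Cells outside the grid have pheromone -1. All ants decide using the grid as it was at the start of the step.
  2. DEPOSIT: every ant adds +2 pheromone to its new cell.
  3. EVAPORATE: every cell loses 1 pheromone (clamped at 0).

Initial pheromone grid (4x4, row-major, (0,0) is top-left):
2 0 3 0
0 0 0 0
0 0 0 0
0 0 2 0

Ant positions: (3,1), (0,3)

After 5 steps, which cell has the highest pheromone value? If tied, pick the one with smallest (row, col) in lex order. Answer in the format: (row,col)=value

Answer: (0,2)=4

Derivation:
Step 1: ant0:(3,1)->E->(3,2) | ant1:(0,3)->W->(0,2)
  grid max=4 at (0,2)
Step 2: ant0:(3,2)->N->(2,2) | ant1:(0,2)->E->(0,3)
  grid max=3 at (0,2)
Step 3: ant0:(2,2)->S->(3,2) | ant1:(0,3)->W->(0,2)
  grid max=4 at (0,2)
Step 4: ant0:(3,2)->N->(2,2) | ant1:(0,2)->E->(0,3)
  grid max=3 at (0,2)
Step 5: ant0:(2,2)->S->(3,2) | ant1:(0,3)->W->(0,2)
  grid max=4 at (0,2)
Final grid:
  0 0 4 0
  0 0 0 0
  0 0 0 0
  0 0 3 0
Max pheromone 4 at (0,2)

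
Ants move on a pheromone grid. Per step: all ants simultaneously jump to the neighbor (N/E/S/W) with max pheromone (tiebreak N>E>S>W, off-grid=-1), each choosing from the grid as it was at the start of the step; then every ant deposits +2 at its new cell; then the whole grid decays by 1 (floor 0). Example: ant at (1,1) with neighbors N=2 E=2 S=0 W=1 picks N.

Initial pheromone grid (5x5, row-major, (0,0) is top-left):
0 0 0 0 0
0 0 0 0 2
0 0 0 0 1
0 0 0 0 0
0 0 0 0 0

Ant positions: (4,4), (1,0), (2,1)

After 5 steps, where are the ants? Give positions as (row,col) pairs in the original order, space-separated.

Step 1: ant0:(4,4)->N->(3,4) | ant1:(1,0)->N->(0,0) | ant2:(2,1)->N->(1,1)
  grid max=1 at (0,0)
Step 2: ant0:(3,4)->N->(2,4) | ant1:(0,0)->E->(0,1) | ant2:(1,1)->N->(0,1)
  grid max=3 at (0,1)
Step 3: ant0:(2,4)->N->(1,4) | ant1:(0,1)->E->(0,2) | ant2:(0,1)->E->(0,2)
  grid max=3 at (0,2)
Step 4: ant0:(1,4)->N->(0,4) | ant1:(0,2)->W->(0,1) | ant2:(0,2)->W->(0,1)
  grid max=5 at (0,1)
Step 5: ant0:(0,4)->S->(1,4) | ant1:(0,1)->E->(0,2) | ant2:(0,1)->E->(0,2)
  grid max=5 at (0,2)

(1,4) (0,2) (0,2)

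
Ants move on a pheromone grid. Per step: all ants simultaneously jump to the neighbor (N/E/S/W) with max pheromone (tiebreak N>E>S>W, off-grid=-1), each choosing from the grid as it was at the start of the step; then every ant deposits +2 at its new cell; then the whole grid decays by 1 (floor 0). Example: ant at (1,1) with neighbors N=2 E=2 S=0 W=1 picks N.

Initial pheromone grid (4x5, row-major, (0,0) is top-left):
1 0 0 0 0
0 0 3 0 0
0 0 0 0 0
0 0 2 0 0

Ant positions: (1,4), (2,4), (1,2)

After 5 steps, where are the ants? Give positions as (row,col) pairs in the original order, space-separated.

Step 1: ant0:(1,4)->N->(0,4) | ant1:(2,4)->N->(1,4) | ant2:(1,2)->N->(0,2)
  grid max=2 at (1,2)
Step 2: ant0:(0,4)->S->(1,4) | ant1:(1,4)->N->(0,4) | ant2:(0,2)->S->(1,2)
  grid max=3 at (1,2)
Step 3: ant0:(1,4)->N->(0,4) | ant1:(0,4)->S->(1,4) | ant2:(1,2)->N->(0,2)
  grid max=3 at (0,4)
Step 4: ant0:(0,4)->S->(1,4) | ant1:(1,4)->N->(0,4) | ant2:(0,2)->S->(1,2)
  grid max=4 at (0,4)
Step 5: ant0:(1,4)->N->(0,4) | ant1:(0,4)->S->(1,4) | ant2:(1,2)->N->(0,2)
  grid max=5 at (0,4)

(0,4) (1,4) (0,2)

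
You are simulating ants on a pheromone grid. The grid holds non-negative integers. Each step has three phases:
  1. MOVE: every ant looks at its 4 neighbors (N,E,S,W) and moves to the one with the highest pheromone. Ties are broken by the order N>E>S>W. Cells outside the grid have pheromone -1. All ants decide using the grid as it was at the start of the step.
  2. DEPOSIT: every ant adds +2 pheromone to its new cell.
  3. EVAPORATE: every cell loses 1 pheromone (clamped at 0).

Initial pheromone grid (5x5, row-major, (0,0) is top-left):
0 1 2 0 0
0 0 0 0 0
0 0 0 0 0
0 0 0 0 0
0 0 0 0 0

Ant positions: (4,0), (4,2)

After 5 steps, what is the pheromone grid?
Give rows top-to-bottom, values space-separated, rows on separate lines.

After step 1: ants at (3,0),(3,2)
  0 0 1 0 0
  0 0 0 0 0
  0 0 0 0 0
  1 0 1 0 0
  0 0 0 0 0
After step 2: ants at (2,0),(2,2)
  0 0 0 0 0
  0 0 0 0 0
  1 0 1 0 0
  0 0 0 0 0
  0 0 0 0 0
After step 3: ants at (1,0),(1,2)
  0 0 0 0 0
  1 0 1 0 0
  0 0 0 0 0
  0 0 0 0 0
  0 0 0 0 0
After step 4: ants at (0,0),(0,2)
  1 0 1 0 0
  0 0 0 0 0
  0 0 0 0 0
  0 0 0 0 0
  0 0 0 0 0
After step 5: ants at (0,1),(0,3)
  0 1 0 1 0
  0 0 0 0 0
  0 0 0 0 0
  0 0 0 0 0
  0 0 0 0 0

0 1 0 1 0
0 0 0 0 0
0 0 0 0 0
0 0 0 0 0
0 0 0 0 0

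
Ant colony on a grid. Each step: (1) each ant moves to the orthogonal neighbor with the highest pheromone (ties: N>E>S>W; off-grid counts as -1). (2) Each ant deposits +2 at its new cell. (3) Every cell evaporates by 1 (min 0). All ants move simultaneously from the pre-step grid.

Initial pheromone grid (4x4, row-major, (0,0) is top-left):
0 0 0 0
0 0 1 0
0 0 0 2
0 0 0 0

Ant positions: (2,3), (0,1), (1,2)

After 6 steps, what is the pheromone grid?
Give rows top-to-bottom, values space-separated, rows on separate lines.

After step 1: ants at (1,3),(0,2),(0,2)
  0 0 3 0
  0 0 0 1
  0 0 0 1
  0 0 0 0
After step 2: ants at (2,3),(0,3),(0,3)
  0 0 2 3
  0 0 0 0
  0 0 0 2
  0 0 0 0
After step 3: ants at (1,3),(0,2),(0,2)
  0 0 5 2
  0 0 0 1
  0 0 0 1
  0 0 0 0
After step 4: ants at (0,3),(0,3),(0,3)
  0 0 4 7
  0 0 0 0
  0 0 0 0
  0 0 0 0
After step 5: ants at (0,2),(0,2),(0,2)
  0 0 9 6
  0 0 0 0
  0 0 0 0
  0 0 0 0
After step 6: ants at (0,3),(0,3),(0,3)
  0 0 8 11
  0 0 0 0
  0 0 0 0
  0 0 0 0

0 0 8 11
0 0 0 0
0 0 0 0
0 0 0 0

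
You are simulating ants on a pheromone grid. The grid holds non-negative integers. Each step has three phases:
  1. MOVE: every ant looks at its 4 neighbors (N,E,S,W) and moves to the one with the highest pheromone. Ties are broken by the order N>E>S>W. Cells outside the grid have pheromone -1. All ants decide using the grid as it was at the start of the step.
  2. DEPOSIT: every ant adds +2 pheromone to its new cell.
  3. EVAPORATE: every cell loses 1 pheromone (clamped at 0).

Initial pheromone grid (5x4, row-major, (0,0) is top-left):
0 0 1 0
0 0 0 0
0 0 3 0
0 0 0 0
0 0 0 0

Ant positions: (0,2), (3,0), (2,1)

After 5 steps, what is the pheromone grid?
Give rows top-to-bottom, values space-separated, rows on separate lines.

After step 1: ants at (0,3),(2,0),(2,2)
  0 0 0 1
  0 0 0 0
  1 0 4 0
  0 0 0 0
  0 0 0 0
After step 2: ants at (1,3),(1,0),(1,2)
  0 0 0 0
  1 0 1 1
  0 0 3 0
  0 0 0 0
  0 0 0 0
After step 3: ants at (1,2),(0,0),(2,2)
  1 0 0 0
  0 0 2 0
  0 0 4 0
  0 0 0 0
  0 0 0 0
After step 4: ants at (2,2),(0,1),(1,2)
  0 1 0 0
  0 0 3 0
  0 0 5 0
  0 0 0 0
  0 0 0 0
After step 5: ants at (1,2),(0,2),(2,2)
  0 0 1 0
  0 0 4 0
  0 0 6 0
  0 0 0 0
  0 0 0 0

0 0 1 0
0 0 4 0
0 0 6 0
0 0 0 0
0 0 0 0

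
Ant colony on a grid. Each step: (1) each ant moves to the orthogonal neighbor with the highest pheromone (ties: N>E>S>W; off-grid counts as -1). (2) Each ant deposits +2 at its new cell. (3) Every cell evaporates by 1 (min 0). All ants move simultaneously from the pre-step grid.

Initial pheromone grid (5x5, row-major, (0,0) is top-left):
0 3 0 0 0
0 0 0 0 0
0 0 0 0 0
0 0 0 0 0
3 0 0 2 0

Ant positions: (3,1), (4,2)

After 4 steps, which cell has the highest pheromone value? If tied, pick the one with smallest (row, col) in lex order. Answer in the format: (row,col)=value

Answer: (4,3)=2

Derivation:
Step 1: ant0:(3,1)->N->(2,1) | ant1:(4,2)->E->(4,3)
  grid max=3 at (4,3)
Step 2: ant0:(2,1)->N->(1,1) | ant1:(4,3)->N->(3,3)
  grid max=2 at (4,3)
Step 3: ant0:(1,1)->N->(0,1) | ant1:(3,3)->S->(4,3)
  grid max=3 at (4,3)
Step 4: ant0:(0,1)->E->(0,2) | ant1:(4,3)->N->(3,3)
  grid max=2 at (4,3)
Final grid:
  0 1 1 0 0
  0 0 0 0 0
  0 0 0 0 0
  0 0 0 1 0
  0 0 0 2 0
Max pheromone 2 at (4,3)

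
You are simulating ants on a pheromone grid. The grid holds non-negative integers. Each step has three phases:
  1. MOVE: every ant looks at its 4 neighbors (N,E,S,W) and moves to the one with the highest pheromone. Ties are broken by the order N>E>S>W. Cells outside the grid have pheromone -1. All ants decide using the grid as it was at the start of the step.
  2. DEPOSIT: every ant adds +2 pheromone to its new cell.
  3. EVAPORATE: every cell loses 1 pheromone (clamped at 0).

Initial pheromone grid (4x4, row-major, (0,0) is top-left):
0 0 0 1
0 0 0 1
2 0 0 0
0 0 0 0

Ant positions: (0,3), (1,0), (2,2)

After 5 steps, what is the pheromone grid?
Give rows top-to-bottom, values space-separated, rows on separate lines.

After step 1: ants at (1,3),(2,0),(1,2)
  0 0 0 0
  0 0 1 2
  3 0 0 0
  0 0 0 0
After step 2: ants at (1,2),(1,0),(1,3)
  0 0 0 0
  1 0 2 3
  2 0 0 0
  0 0 0 0
After step 3: ants at (1,3),(2,0),(1,2)
  0 0 0 0
  0 0 3 4
  3 0 0 0
  0 0 0 0
After step 4: ants at (1,2),(1,0),(1,3)
  0 0 0 0
  1 0 4 5
  2 0 0 0
  0 0 0 0
After step 5: ants at (1,3),(2,0),(1,2)
  0 0 0 0
  0 0 5 6
  3 0 0 0
  0 0 0 0

0 0 0 0
0 0 5 6
3 0 0 0
0 0 0 0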